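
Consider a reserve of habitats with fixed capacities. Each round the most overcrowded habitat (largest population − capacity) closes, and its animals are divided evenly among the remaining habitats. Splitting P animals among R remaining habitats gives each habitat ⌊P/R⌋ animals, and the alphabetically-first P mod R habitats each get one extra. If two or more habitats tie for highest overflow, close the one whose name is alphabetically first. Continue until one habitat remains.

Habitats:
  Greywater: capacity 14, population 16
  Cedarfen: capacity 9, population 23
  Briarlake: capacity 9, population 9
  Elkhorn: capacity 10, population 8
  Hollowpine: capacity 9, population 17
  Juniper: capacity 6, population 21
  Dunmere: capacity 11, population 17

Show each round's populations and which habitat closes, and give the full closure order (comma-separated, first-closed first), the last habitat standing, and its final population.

Closure order: Juniper, Cedarfen, Dunmere, Hollowpine, Briarlake, Greywater
Last habitat: Elkhorn with 111 animals

Round 1: Briarlake=9 Cedarfen=23 Dunmere=17 Elkhorn=8 Greywater=16 Hollowpine=17 Juniper=21 → close Juniper (overflow 15)
  21÷6 = 3 each, +1 to first 3
Round 2: Briarlake=13 Cedarfen=27 Dunmere=21 Elkhorn=11 Greywater=19 Hollowpine=20 → close Cedarfen (overflow 18)
  27÷5 = 5 each, +1 to first 2
Round 3: Briarlake=19 Dunmere=27 Elkhorn=16 Greywater=24 Hollowpine=25 → close Dunmere (overflow 16)
  27÷4 = 6 each, +1 to first 3
Round 4: Briarlake=26 Elkhorn=23 Greywater=31 Hollowpine=31 → close Hollowpine (overflow 22)
  31÷3 = 10 each, +1 to first 1
Round 5: Briarlake=37 Elkhorn=33 Greywater=41 → close Briarlake (overflow 28)
  37÷2 = 18 each, +1 to first 1
Round 6: Elkhorn=52 Greywater=59 → close Greywater (overflow 45)
  59÷1 = 59 each, +1 to first 0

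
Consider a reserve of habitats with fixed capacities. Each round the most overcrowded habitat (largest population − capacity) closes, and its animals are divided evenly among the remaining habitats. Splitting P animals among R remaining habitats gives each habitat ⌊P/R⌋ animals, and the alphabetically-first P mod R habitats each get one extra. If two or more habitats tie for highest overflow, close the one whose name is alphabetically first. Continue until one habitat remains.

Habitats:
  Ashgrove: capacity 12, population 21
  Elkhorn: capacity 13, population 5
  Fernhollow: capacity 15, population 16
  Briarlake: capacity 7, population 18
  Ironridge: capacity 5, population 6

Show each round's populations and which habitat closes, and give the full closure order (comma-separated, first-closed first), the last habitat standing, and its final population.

Round 1: Ashgrove=21 Briarlake=18 Elkhorn=5 Fernhollow=16 Ironridge=6 → close Briarlake (overflow 11)
  18÷4 = 4 each, +1 to first 2
Round 2: Ashgrove=26 Elkhorn=10 Fernhollow=20 Ironridge=10 → close Ashgrove (overflow 14)
  26÷3 = 8 each, +1 to first 2
Round 3: Elkhorn=19 Fernhollow=29 Ironridge=18 → close Fernhollow (overflow 14)
  29÷2 = 14 each, +1 to first 1
Round 4: Elkhorn=34 Ironridge=32 → close Ironridge (overflow 27)
  32÷1 = 32 each, +1 to first 0

Closure order: Briarlake, Ashgrove, Fernhollow, Ironridge
Last habitat: Elkhorn with 66 animals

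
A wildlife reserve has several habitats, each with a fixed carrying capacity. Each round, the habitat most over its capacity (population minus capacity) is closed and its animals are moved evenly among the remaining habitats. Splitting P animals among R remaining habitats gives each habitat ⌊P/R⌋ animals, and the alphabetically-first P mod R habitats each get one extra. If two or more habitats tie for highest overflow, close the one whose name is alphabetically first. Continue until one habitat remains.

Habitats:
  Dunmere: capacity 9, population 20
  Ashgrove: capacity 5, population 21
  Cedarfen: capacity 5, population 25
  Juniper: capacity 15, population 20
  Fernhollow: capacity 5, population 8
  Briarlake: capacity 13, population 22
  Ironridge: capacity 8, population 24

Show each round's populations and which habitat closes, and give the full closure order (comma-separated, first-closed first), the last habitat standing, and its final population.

Closure order: Cedarfen, Ashgrove, Ironridge, Briarlake, Dunmere, Fernhollow
Last habitat: Juniper with 140 animals

Round 1: Ashgrove=21 Briarlake=22 Cedarfen=25 Dunmere=20 Fernhollow=8 Ironridge=24 Juniper=20 → close Cedarfen (overflow 20)
  25÷6 = 4 each, +1 to first 1
Round 2: Ashgrove=26 Briarlake=26 Dunmere=24 Fernhollow=12 Ironridge=28 Juniper=24 → close Ashgrove (overflow 21)
  26÷5 = 5 each, +1 to first 1
Round 3: Briarlake=32 Dunmere=29 Fernhollow=17 Ironridge=33 Juniper=29 → close Ironridge (overflow 25)
  33÷4 = 8 each, +1 to first 1
Round 4: Briarlake=41 Dunmere=37 Fernhollow=25 Juniper=37 → close Briarlake (overflow 28)
  41÷3 = 13 each, +1 to first 2
Round 5: Dunmere=51 Fernhollow=39 Juniper=50 → close Dunmere (overflow 42)
  51÷2 = 25 each, +1 to first 1
Round 6: Fernhollow=65 Juniper=75 → close Fernhollow (overflow 60)
  65÷1 = 65 each, +1 to first 0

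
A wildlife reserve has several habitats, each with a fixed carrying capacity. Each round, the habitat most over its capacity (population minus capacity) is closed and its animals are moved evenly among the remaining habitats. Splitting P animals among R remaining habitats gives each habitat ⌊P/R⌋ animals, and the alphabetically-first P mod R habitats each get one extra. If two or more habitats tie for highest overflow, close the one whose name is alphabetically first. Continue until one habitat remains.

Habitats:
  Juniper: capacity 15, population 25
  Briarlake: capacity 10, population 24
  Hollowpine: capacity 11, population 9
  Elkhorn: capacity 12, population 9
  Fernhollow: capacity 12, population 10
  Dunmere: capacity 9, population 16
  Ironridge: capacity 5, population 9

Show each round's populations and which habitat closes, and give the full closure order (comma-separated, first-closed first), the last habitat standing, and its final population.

Round 1: Briarlake=24 Dunmere=16 Elkhorn=9 Fernhollow=10 Hollowpine=9 Ironridge=9 Juniper=25 → close Briarlake (overflow 14)
  24÷6 = 4 each, +1 to first 0
Round 2: Dunmere=20 Elkhorn=13 Fernhollow=14 Hollowpine=13 Ironridge=13 Juniper=29 → close Juniper (overflow 14)
  29÷5 = 5 each, +1 to first 4
Round 3: Dunmere=26 Elkhorn=19 Fernhollow=20 Hollowpine=19 Ironridge=18 → close Dunmere (overflow 17)
  26÷4 = 6 each, +1 to first 2
Round 4: Elkhorn=26 Fernhollow=27 Hollowpine=25 Ironridge=24 → close Ironridge (overflow 19)
  24÷3 = 8 each, +1 to first 0
Round 5: Elkhorn=34 Fernhollow=35 Hollowpine=33 → close Fernhollow (overflow 23)
  35÷2 = 17 each, +1 to first 1
Round 6: Elkhorn=52 Hollowpine=50 → close Elkhorn (overflow 40)
  52÷1 = 52 each, +1 to first 0

Closure order: Briarlake, Juniper, Dunmere, Ironridge, Fernhollow, Elkhorn
Last habitat: Hollowpine with 102 animals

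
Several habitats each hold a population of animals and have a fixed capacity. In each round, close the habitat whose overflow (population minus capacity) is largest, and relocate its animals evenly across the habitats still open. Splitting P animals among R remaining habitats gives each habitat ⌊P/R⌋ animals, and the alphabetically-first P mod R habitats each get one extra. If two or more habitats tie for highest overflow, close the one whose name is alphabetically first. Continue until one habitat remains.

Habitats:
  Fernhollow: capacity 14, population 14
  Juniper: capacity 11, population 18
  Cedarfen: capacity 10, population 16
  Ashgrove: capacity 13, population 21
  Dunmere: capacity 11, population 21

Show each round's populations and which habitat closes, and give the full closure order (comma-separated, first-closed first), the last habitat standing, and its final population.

Closure order: Dunmere, Ashgrove, Juniper, Cedarfen
Last habitat: Fernhollow with 90 animals

Round 1: Ashgrove=21 Cedarfen=16 Dunmere=21 Fernhollow=14 Juniper=18 → close Dunmere (overflow 10)
  21÷4 = 5 each, +1 to first 1
Round 2: Ashgrove=27 Cedarfen=21 Fernhollow=19 Juniper=23 → close Ashgrove (overflow 14)
  27÷3 = 9 each, +1 to first 0
Round 3: Cedarfen=30 Fernhollow=28 Juniper=32 → close Juniper (overflow 21)
  32÷2 = 16 each, +1 to first 0
Round 4: Cedarfen=46 Fernhollow=44 → close Cedarfen (overflow 36)
  46÷1 = 46 each, +1 to first 0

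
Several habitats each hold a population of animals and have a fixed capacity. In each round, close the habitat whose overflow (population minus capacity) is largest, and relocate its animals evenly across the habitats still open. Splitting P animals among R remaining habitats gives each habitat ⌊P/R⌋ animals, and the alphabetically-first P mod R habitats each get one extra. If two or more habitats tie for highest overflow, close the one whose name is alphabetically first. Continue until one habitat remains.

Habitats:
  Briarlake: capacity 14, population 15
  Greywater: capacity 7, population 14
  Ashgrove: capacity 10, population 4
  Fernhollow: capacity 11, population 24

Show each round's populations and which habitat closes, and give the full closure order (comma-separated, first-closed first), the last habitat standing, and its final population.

Closure order: Fernhollow, Greywater, Briarlake
Last habitat: Ashgrove with 57 animals

Round 1: Ashgrove=4 Briarlake=15 Fernhollow=24 Greywater=14 → close Fernhollow (overflow 13)
  24÷3 = 8 each, +1 to first 0
Round 2: Ashgrove=12 Briarlake=23 Greywater=22 → close Greywater (overflow 15)
  22÷2 = 11 each, +1 to first 0
Round 3: Ashgrove=23 Briarlake=34 → close Briarlake (overflow 20)
  34÷1 = 34 each, +1 to first 0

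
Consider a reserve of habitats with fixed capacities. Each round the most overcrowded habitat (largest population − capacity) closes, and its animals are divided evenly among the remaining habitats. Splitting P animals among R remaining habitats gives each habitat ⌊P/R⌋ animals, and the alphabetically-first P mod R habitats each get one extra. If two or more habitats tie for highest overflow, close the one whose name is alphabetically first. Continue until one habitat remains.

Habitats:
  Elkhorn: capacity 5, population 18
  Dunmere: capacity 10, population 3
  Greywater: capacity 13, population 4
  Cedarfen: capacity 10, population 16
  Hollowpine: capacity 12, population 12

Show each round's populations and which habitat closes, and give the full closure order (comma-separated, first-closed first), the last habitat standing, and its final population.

Round 1: Cedarfen=16 Dunmere=3 Elkhorn=18 Greywater=4 Hollowpine=12 → close Elkhorn (overflow 13)
  18÷4 = 4 each, +1 to first 2
Round 2: Cedarfen=21 Dunmere=8 Greywater=8 Hollowpine=16 → close Cedarfen (overflow 11)
  21÷3 = 7 each, +1 to first 0
Round 3: Dunmere=15 Greywater=15 Hollowpine=23 → close Hollowpine (overflow 11)
  23÷2 = 11 each, +1 to first 1
Round 4: Dunmere=27 Greywater=26 → close Dunmere (overflow 17)
  27÷1 = 27 each, +1 to first 0

Closure order: Elkhorn, Cedarfen, Hollowpine, Dunmere
Last habitat: Greywater with 53 animals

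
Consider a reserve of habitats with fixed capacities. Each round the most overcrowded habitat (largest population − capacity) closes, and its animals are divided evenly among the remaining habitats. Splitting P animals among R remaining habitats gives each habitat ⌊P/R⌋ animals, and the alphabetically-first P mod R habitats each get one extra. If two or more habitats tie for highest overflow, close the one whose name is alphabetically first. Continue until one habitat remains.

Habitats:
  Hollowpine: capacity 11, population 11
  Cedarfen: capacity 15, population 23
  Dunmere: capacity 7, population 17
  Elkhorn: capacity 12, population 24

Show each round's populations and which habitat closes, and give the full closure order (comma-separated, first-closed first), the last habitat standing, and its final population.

Closure order: Elkhorn, Dunmere, Cedarfen
Last habitat: Hollowpine with 75 animals

Round 1: Cedarfen=23 Dunmere=17 Elkhorn=24 Hollowpine=11 → close Elkhorn (overflow 12)
  24÷3 = 8 each, +1 to first 0
Round 2: Cedarfen=31 Dunmere=25 Hollowpine=19 → close Dunmere (overflow 18)
  25÷2 = 12 each, +1 to first 1
Round 3: Cedarfen=44 Hollowpine=31 → close Cedarfen (overflow 29)
  44÷1 = 44 each, +1 to first 0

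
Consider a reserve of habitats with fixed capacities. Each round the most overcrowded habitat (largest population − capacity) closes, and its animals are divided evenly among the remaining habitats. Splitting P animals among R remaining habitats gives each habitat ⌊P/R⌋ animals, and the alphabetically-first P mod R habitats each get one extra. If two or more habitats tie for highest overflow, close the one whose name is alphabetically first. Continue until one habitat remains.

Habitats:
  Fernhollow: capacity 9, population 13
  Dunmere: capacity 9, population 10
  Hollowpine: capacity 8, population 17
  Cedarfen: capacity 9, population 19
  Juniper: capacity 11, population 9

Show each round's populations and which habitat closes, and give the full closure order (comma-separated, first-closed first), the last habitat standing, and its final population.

Closure order: Cedarfen, Hollowpine, Fernhollow, Dunmere
Last habitat: Juniper with 68 animals

Round 1: Cedarfen=19 Dunmere=10 Fernhollow=13 Hollowpine=17 Juniper=9 → close Cedarfen (overflow 10)
  19÷4 = 4 each, +1 to first 3
Round 2: Dunmere=15 Fernhollow=18 Hollowpine=22 Juniper=13 → close Hollowpine (overflow 14)
  22÷3 = 7 each, +1 to first 1
Round 3: Dunmere=23 Fernhollow=25 Juniper=20 → close Fernhollow (overflow 16)
  25÷2 = 12 each, +1 to first 1
Round 4: Dunmere=36 Juniper=32 → close Dunmere (overflow 27)
  36÷1 = 36 each, +1 to first 0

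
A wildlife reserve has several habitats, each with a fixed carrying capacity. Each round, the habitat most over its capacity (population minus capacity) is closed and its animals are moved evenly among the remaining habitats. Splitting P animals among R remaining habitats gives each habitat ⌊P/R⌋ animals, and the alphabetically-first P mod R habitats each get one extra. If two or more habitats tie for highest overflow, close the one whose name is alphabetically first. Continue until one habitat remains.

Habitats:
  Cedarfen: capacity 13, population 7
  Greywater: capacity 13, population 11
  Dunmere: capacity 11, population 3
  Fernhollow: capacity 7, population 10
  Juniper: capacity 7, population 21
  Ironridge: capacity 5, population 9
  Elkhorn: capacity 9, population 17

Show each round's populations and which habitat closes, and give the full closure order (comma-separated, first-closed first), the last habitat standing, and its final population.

Closure order: Juniper, Elkhorn, Ironridge, Fernhollow, Greywater, Cedarfen
Last habitat: Dunmere with 78 animals

Round 1: Cedarfen=7 Dunmere=3 Elkhorn=17 Fernhollow=10 Greywater=11 Ironridge=9 Juniper=21 → close Juniper (overflow 14)
  21÷6 = 3 each, +1 to first 3
Round 2: Cedarfen=11 Dunmere=7 Elkhorn=21 Fernhollow=13 Greywater=14 Ironridge=12 → close Elkhorn (overflow 12)
  21÷5 = 4 each, +1 to first 1
Round 3: Cedarfen=16 Dunmere=11 Fernhollow=17 Greywater=18 Ironridge=16 → close Ironridge (overflow 11)
  16÷4 = 4 each, +1 to first 0
Round 4: Cedarfen=20 Dunmere=15 Fernhollow=21 Greywater=22 → close Fernhollow (overflow 14)
  21÷3 = 7 each, +1 to first 0
Round 5: Cedarfen=27 Dunmere=22 Greywater=29 → close Greywater (overflow 16)
  29÷2 = 14 each, +1 to first 1
Round 6: Cedarfen=42 Dunmere=36 → close Cedarfen (overflow 29)
  42÷1 = 42 each, +1 to first 0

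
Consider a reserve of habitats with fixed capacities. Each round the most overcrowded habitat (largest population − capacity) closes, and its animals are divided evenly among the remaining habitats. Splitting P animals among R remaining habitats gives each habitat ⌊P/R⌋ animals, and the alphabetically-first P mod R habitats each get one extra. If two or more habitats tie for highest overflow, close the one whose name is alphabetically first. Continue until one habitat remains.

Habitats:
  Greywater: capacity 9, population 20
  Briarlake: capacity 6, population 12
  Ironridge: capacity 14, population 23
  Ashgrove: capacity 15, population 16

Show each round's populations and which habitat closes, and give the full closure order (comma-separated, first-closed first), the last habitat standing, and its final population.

Round 1: Ashgrove=16 Briarlake=12 Greywater=20 Ironridge=23 → close Greywater (overflow 11)
  20÷3 = 6 each, +1 to first 2
Round 2: Ashgrove=23 Briarlake=19 Ironridge=29 → close Ironridge (overflow 15)
  29÷2 = 14 each, +1 to first 1
Round 3: Ashgrove=38 Briarlake=33 → close Briarlake (overflow 27)
  33÷1 = 33 each, +1 to first 0

Closure order: Greywater, Ironridge, Briarlake
Last habitat: Ashgrove with 71 animals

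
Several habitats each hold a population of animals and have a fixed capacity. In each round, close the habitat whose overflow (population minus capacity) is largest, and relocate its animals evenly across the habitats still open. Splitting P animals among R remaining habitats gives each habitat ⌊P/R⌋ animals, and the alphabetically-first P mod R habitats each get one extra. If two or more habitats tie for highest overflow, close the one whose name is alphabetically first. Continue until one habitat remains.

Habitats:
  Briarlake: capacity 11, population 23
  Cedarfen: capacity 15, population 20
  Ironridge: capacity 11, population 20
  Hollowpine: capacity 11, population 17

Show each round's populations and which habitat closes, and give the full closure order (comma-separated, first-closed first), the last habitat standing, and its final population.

Closure order: Briarlake, Ironridge, Cedarfen
Last habitat: Hollowpine with 80 animals

Round 1: Briarlake=23 Cedarfen=20 Hollowpine=17 Ironridge=20 → close Briarlake (overflow 12)
  23÷3 = 7 each, +1 to first 2
Round 2: Cedarfen=28 Hollowpine=25 Ironridge=27 → close Ironridge (overflow 16)
  27÷2 = 13 each, +1 to first 1
Round 3: Cedarfen=42 Hollowpine=38 → close Cedarfen (overflow 27)
  42÷1 = 42 each, +1 to first 0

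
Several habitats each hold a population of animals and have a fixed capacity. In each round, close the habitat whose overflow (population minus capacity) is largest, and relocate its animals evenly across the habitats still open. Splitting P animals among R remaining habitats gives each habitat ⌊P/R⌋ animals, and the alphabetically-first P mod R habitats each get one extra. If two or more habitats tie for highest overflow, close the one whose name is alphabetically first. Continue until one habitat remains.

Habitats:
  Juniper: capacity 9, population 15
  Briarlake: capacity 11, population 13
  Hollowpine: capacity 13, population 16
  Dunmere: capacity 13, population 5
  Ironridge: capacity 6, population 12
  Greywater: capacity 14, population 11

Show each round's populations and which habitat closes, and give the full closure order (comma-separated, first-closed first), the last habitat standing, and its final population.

Round 1: Briarlake=13 Dunmere=5 Greywater=11 Hollowpine=16 Ironridge=12 Juniper=15 → close Ironridge (overflow 6)
  12÷5 = 2 each, +1 to first 2
Round 2: Briarlake=16 Dunmere=8 Greywater=13 Hollowpine=18 Juniper=17 → close Juniper (overflow 8)
  17÷4 = 4 each, +1 to first 1
Round 3: Briarlake=21 Dunmere=12 Greywater=17 Hollowpine=22 → close Briarlake (overflow 10)
  21÷3 = 7 each, +1 to first 0
Round 4: Dunmere=19 Greywater=24 Hollowpine=29 → close Hollowpine (overflow 16)
  29÷2 = 14 each, +1 to first 1
Round 5: Dunmere=34 Greywater=38 → close Greywater (overflow 24)
  38÷1 = 38 each, +1 to first 0

Closure order: Ironridge, Juniper, Briarlake, Hollowpine, Greywater
Last habitat: Dunmere with 72 animals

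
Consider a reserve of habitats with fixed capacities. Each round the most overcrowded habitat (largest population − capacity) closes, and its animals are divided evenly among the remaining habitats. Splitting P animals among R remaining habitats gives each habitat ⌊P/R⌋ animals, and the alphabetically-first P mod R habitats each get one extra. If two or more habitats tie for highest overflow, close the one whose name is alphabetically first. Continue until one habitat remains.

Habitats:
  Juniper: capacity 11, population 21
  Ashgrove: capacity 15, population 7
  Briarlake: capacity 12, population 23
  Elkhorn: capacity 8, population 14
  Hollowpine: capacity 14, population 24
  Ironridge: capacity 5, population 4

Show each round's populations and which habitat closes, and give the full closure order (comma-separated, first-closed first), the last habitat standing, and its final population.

Closure order: Briarlake, Hollowpine, Juniper, Elkhorn, Ironridge
Last habitat: Ashgrove with 93 animals

Round 1: Ashgrove=7 Briarlake=23 Elkhorn=14 Hollowpine=24 Ironridge=4 Juniper=21 → close Briarlake (overflow 11)
  23÷5 = 4 each, +1 to first 3
Round 2: Ashgrove=12 Elkhorn=19 Hollowpine=29 Ironridge=8 Juniper=25 → close Hollowpine (overflow 15)
  29÷4 = 7 each, +1 to first 1
Round 3: Ashgrove=20 Elkhorn=26 Ironridge=15 Juniper=32 → close Juniper (overflow 21)
  32÷3 = 10 each, +1 to first 2
Round 4: Ashgrove=31 Elkhorn=37 Ironridge=25 → close Elkhorn (overflow 29)
  37÷2 = 18 each, +1 to first 1
Round 5: Ashgrove=50 Ironridge=43 → close Ironridge (overflow 38)
  43÷1 = 43 each, +1 to first 0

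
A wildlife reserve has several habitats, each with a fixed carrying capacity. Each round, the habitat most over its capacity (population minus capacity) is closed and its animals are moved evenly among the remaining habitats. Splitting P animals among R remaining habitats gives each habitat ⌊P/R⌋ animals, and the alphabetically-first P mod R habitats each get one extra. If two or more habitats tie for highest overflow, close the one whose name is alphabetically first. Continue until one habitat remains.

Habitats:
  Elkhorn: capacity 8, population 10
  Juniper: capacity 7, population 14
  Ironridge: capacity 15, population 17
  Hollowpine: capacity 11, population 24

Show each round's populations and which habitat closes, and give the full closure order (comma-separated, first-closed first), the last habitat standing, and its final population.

Closure order: Hollowpine, Juniper, Elkhorn
Last habitat: Ironridge with 65 animals

Round 1: Elkhorn=10 Hollowpine=24 Ironridge=17 Juniper=14 → close Hollowpine (overflow 13)
  24÷3 = 8 each, +1 to first 0
Round 2: Elkhorn=18 Ironridge=25 Juniper=22 → close Juniper (overflow 15)
  22÷2 = 11 each, +1 to first 0
Round 3: Elkhorn=29 Ironridge=36 → close Elkhorn (overflow 21)
  29÷1 = 29 each, +1 to first 0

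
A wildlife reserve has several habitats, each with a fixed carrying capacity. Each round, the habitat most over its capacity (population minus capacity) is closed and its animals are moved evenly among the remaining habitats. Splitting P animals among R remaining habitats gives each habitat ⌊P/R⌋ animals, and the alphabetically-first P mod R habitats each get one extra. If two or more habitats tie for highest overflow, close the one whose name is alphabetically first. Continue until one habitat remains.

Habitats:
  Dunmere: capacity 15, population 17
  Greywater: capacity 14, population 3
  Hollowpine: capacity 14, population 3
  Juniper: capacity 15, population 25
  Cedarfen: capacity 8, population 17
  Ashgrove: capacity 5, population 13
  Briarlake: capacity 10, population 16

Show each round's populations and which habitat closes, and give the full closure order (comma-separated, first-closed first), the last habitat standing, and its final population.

Closure order: Juniper, Ashgrove, Cedarfen, Briarlake, Dunmere, Greywater
Last habitat: Hollowpine with 94 animals

Round 1: Ashgrove=13 Briarlake=16 Cedarfen=17 Dunmere=17 Greywater=3 Hollowpine=3 Juniper=25 → close Juniper (overflow 10)
  25÷6 = 4 each, +1 to first 1
Round 2: Ashgrove=18 Briarlake=20 Cedarfen=21 Dunmere=21 Greywater=7 Hollowpine=7 → close Ashgrove (overflow 13)
  18÷5 = 3 each, +1 to first 3
Round 3: Briarlake=24 Cedarfen=25 Dunmere=25 Greywater=10 Hollowpine=10 → close Cedarfen (overflow 17)
  25÷4 = 6 each, +1 to first 1
Round 4: Briarlake=31 Dunmere=31 Greywater=16 Hollowpine=16 → close Briarlake (overflow 21)
  31÷3 = 10 each, +1 to first 1
Round 5: Dunmere=42 Greywater=26 Hollowpine=26 → close Dunmere (overflow 27)
  42÷2 = 21 each, +1 to first 0
Round 6: Greywater=47 Hollowpine=47 → close Greywater (overflow 33)
  47÷1 = 47 each, +1 to first 0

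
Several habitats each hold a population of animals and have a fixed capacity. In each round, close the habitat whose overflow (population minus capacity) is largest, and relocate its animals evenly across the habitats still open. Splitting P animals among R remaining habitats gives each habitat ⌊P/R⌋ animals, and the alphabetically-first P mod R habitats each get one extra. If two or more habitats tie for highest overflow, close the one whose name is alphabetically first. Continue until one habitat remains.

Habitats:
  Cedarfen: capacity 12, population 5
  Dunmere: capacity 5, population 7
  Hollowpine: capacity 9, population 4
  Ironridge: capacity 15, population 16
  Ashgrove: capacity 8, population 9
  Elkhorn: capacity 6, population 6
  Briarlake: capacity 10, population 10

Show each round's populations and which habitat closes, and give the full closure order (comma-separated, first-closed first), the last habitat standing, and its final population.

Round 1: Ashgrove=9 Briarlake=10 Cedarfen=5 Dunmere=7 Elkhorn=6 Hollowpine=4 Ironridge=16 → close Dunmere (overflow 2)
  7÷6 = 1 each, +1 to first 1
Round 2: Ashgrove=11 Briarlake=11 Cedarfen=6 Elkhorn=7 Hollowpine=5 Ironridge=17 → close Ashgrove (overflow 3)
  11÷5 = 2 each, +1 to first 1
Round 3: Briarlake=14 Cedarfen=8 Elkhorn=9 Hollowpine=7 Ironridge=19 → close Briarlake (overflow 4)
  14÷4 = 3 each, +1 to first 2
Round 4: Cedarfen=12 Elkhorn=13 Hollowpine=10 Ironridge=22 → close Elkhorn (overflow 7)
  13÷3 = 4 each, +1 to first 1
Round 5: Cedarfen=17 Hollowpine=14 Ironridge=26 → close Ironridge (overflow 11)
  26÷2 = 13 each, +1 to first 0
Round 6: Cedarfen=30 Hollowpine=27 → close Cedarfen (overflow 18)
  30÷1 = 30 each, +1 to first 0

Closure order: Dunmere, Ashgrove, Briarlake, Elkhorn, Ironridge, Cedarfen
Last habitat: Hollowpine with 57 animals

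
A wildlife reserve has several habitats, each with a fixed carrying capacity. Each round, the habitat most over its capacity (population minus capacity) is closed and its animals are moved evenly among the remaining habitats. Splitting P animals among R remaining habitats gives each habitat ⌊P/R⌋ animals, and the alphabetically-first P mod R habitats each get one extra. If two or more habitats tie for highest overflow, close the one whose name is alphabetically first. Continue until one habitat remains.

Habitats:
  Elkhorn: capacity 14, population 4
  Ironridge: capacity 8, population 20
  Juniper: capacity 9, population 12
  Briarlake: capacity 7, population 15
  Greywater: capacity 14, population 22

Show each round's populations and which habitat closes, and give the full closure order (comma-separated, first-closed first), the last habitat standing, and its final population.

Round 1: Briarlake=15 Elkhorn=4 Greywater=22 Ironridge=20 Juniper=12 → close Ironridge (overflow 12)
  20÷4 = 5 each, +1 to first 0
Round 2: Briarlake=20 Elkhorn=9 Greywater=27 Juniper=17 → close Briarlake (overflow 13)
  20÷3 = 6 each, +1 to first 2
Round 3: Elkhorn=16 Greywater=34 Juniper=23 → close Greywater (overflow 20)
  34÷2 = 17 each, +1 to first 0
Round 4: Elkhorn=33 Juniper=40 → close Juniper (overflow 31)
  40÷1 = 40 each, +1 to first 0

Closure order: Ironridge, Briarlake, Greywater, Juniper
Last habitat: Elkhorn with 73 animals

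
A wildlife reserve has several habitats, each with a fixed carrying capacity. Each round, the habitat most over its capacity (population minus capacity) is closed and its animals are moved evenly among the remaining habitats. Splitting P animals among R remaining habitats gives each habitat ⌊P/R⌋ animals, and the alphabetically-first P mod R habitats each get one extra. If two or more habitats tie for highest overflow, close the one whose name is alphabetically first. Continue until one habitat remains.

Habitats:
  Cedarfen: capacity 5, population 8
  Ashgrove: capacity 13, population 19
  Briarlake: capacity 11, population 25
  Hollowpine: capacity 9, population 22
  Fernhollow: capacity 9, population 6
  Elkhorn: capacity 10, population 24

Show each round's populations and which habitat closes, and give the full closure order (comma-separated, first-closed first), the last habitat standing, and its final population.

Closure order: Briarlake, Elkhorn, Hollowpine, Ashgrove, Cedarfen
Last habitat: Fernhollow with 104 animals

Round 1: Ashgrove=19 Briarlake=25 Cedarfen=8 Elkhorn=24 Fernhollow=6 Hollowpine=22 → close Briarlake (overflow 14)
  25÷5 = 5 each, +1 to first 0
Round 2: Ashgrove=24 Cedarfen=13 Elkhorn=29 Fernhollow=11 Hollowpine=27 → close Elkhorn (overflow 19)
  29÷4 = 7 each, +1 to first 1
Round 3: Ashgrove=32 Cedarfen=20 Fernhollow=18 Hollowpine=34 → close Hollowpine (overflow 25)
  34÷3 = 11 each, +1 to first 1
Round 4: Ashgrove=44 Cedarfen=31 Fernhollow=29 → close Ashgrove (overflow 31)
  44÷2 = 22 each, +1 to first 0
Round 5: Cedarfen=53 Fernhollow=51 → close Cedarfen (overflow 48)
  53÷1 = 53 each, +1 to first 0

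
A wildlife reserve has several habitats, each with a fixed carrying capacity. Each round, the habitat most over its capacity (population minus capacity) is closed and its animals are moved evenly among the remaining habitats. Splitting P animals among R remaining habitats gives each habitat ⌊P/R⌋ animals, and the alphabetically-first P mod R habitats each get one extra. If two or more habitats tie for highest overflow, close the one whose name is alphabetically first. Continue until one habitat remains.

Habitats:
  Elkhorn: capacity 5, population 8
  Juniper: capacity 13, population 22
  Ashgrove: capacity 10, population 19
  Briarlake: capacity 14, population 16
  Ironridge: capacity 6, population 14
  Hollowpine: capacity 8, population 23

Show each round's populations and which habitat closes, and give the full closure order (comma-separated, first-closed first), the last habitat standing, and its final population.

Round 1: Ashgrove=19 Briarlake=16 Elkhorn=8 Hollowpine=23 Ironridge=14 Juniper=22 → close Hollowpine (overflow 15)
  23÷5 = 4 each, +1 to first 3
Round 2: Ashgrove=24 Briarlake=21 Elkhorn=13 Ironridge=18 Juniper=26 → close Ashgrove (overflow 14)
  24÷4 = 6 each, +1 to first 0
Round 3: Briarlake=27 Elkhorn=19 Ironridge=24 Juniper=32 → close Juniper (overflow 19)
  32÷3 = 10 each, +1 to first 2
Round 4: Briarlake=38 Elkhorn=30 Ironridge=34 → close Ironridge (overflow 28)
  34÷2 = 17 each, +1 to first 0
Round 5: Briarlake=55 Elkhorn=47 → close Elkhorn (overflow 42)
  47÷1 = 47 each, +1 to first 0

Closure order: Hollowpine, Ashgrove, Juniper, Ironridge, Elkhorn
Last habitat: Briarlake with 102 animals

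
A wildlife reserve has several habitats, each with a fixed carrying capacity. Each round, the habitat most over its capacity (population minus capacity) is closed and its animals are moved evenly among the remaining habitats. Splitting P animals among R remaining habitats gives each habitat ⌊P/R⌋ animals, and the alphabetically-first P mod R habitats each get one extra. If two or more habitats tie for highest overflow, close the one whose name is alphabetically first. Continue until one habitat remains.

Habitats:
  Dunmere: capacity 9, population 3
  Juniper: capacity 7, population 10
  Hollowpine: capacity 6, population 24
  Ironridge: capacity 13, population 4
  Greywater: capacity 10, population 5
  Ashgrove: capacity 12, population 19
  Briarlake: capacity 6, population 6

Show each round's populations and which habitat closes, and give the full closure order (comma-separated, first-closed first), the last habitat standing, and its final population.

Closure order: Hollowpine, Ashgrove, Juniper, Briarlake, Dunmere, Greywater
Last habitat: Ironridge with 71 animals

Round 1: Ashgrove=19 Briarlake=6 Dunmere=3 Greywater=5 Hollowpine=24 Ironridge=4 Juniper=10 → close Hollowpine (overflow 18)
  24÷6 = 4 each, +1 to first 0
Round 2: Ashgrove=23 Briarlake=10 Dunmere=7 Greywater=9 Ironridge=8 Juniper=14 → close Ashgrove (overflow 11)
  23÷5 = 4 each, +1 to first 3
Round 3: Briarlake=15 Dunmere=12 Greywater=14 Ironridge=12 Juniper=18 → close Juniper (overflow 11)
  18÷4 = 4 each, +1 to first 2
Round 4: Briarlake=20 Dunmere=17 Greywater=18 Ironridge=16 → close Briarlake (overflow 14)
  20÷3 = 6 each, +1 to first 2
Round 5: Dunmere=24 Greywater=25 Ironridge=22 → close Dunmere (overflow 15)
  24÷2 = 12 each, +1 to first 0
Round 6: Greywater=37 Ironridge=34 → close Greywater (overflow 27)
  37÷1 = 37 each, +1 to first 0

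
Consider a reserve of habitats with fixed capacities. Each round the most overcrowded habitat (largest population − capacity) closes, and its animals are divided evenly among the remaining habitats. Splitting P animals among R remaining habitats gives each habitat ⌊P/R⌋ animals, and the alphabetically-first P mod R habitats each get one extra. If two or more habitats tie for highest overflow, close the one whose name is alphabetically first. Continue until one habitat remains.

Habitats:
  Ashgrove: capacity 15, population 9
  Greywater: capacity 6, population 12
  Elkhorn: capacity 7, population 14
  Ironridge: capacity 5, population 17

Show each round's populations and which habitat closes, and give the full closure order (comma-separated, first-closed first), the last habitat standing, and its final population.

Round 1: Ashgrove=9 Elkhorn=14 Greywater=12 Ironridge=17 → close Ironridge (overflow 12)
  17÷3 = 5 each, +1 to first 2
Round 2: Ashgrove=15 Elkhorn=20 Greywater=17 → close Elkhorn (overflow 13)
  20÷2 = 10 each, +1 to first 0
Round 3: Ashgrove=25 Greywater=27 → close Greywater (overflow 21)
  27÷1 = 27 each, +1 to first 0

Closure order: Ironridge, Elkhorn, Greywater
Last habitat: Ashgrove with 52 animals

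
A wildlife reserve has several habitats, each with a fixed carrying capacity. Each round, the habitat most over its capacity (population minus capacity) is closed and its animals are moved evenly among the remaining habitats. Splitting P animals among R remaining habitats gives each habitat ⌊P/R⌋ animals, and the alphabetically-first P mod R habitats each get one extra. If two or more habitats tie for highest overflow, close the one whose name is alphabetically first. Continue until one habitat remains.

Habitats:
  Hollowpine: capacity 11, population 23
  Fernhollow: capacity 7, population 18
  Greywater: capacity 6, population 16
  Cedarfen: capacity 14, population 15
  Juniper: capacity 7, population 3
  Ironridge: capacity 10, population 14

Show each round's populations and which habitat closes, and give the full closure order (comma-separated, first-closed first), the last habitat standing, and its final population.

Round 1: Cedarfen=15 Fernhollow=18 Greywater=16 Hollowpine=23 Ironridge=14 Juniper=3 → close Hollowpine (overflow 12)
  23÷5 = 4 each, +1 to first 3
Round 2: Cedarfen=20 Fernhollow=23 Greywater=21 Ironridge=18 Juniper=7 → close Fernhollow (overflow 16)
  23÷4 = 5 each, +1 to first 3
Round 3: Cedarfen=26 Greywater=27 Ironridge=24 Juniper=12 → close Greywater (overflow 21)
  27÷3 = 9 each, +1 to first 0
Round 4: Cedarfen=35 Ironridge=33 Juniper=21 → close Ironridge (overflow 23)
  33÷2 = 16 each, +1 to first 1
Round 5: Cedarfen=52 Juniper=37 → close Cedarfen (overflow 38)
  52÷1 = 52 each, +1 to first 0

Closure order: Hollowpine, Fernhollow, Greywater, Ironridge, Cedarfen
Last habitat: Juniper with 89 animals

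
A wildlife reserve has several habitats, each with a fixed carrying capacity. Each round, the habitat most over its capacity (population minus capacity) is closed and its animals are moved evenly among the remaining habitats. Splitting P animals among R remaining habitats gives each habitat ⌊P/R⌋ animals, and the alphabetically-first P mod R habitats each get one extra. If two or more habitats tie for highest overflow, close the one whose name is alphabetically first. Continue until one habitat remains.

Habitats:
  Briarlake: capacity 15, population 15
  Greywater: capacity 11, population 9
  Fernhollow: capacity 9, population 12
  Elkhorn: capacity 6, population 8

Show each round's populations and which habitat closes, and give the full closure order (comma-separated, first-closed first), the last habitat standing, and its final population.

Closure order: Fernhollow, Elkhorn, Briarlake
Last habitat: Greywater with 44 animals

Round 1: Briarlake=15 Elkhorn=8 Fernhollow=12 Greywater=9 → close Fernhollow (overflow 3)
  12÷3 = 4 each, +1 to first 0
Round 2: Briarlake=19 Elkhorn=12 Greywater=13 → close Elkhorn (overflow 6)
  12÷2 = 6 each, +1 to first 0
Round 3: Briarlake=25 Greywater=19 → close Briarlake (overflow 10)
  25÷1 = 25 each, +1 to first 0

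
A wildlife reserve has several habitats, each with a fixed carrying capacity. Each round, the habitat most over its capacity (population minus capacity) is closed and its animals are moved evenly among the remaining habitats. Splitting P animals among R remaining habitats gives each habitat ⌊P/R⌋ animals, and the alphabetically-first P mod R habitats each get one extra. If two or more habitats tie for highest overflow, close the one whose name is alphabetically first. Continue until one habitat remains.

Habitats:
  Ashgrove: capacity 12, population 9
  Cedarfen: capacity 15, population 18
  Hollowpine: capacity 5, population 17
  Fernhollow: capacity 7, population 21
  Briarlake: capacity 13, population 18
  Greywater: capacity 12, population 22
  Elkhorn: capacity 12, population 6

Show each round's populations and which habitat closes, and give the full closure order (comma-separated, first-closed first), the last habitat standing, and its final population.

Round 1: Ashgrove=9 Briarlake=18 Cedarfen=18 Elkhorn=6 Fernhollow=21 Greywater=22 Hollowpine=17 → close Fernhollow (overflow 14)
  21÷6 = 3 each, +1 to first 3
Round 2: Ashgrove=13 Briarlake=22 Cedarfen=22 Elkhorn=9 Greywater=25 Hollowpine=20 → close Hollowpine (overflow 15)
  20÷5 = 4 each, +1 to first 0
Round 3: Ashgrove=17 Briarlake=26 Cedarfen=26 Elkhorn=13 Greywater=29 → close Greywater (overflow 17)
  29÷4 = 7 each, +1 to first 1
Round 4: Ashgrove=25 Briarlake=33 Cedarfen=33 Elkhorn=20 → close Briarlake (overflow 20)
  33÷3 = 11 each, +1 to first 0
Round 5: Ashgrove=36 Cedarfen=44 Elkhorn=31 → close Cedarfen (overflow 29)
  44÷2 = 22 each, +1 to first 0
Round 6: Ashgrove=58 Elkhorn=53 → close Ashgrove (overflow 46)
  58÷1 = 58 each, +1 to first 0

Closure order: Fernhollow, Hollowpine, Greywater, Briarlake, Cedarfen, Ashgrove
Last habitat: Elkhorn with 111 animals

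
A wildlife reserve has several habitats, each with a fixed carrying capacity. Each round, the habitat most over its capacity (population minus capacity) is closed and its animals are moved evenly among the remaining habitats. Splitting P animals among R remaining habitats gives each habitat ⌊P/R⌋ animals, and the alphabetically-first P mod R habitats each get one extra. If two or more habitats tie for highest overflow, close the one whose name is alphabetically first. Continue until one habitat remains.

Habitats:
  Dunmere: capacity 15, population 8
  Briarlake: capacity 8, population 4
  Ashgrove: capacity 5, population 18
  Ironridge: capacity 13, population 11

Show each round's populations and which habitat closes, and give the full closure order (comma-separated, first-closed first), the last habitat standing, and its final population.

Round 1: Ashgrove=18 Briarlake=4 Dunmere=8 Ironridge=11 → close Ashgrove (overflow 13)
  18÷3 = 6 each, +1 to first 0
Round 2: Briarlake=10 Dunmere=14 Ironridge=17 → close Ironridge (overflow 4)
  17÷2 = 8 each, +1 to first 1
Round 3: Briarlake=19 Dunmere=22 → close Briarlake (overflow 11)
  19÷1 = 19 each, +1 to first 0

Closure order: Ashgrove, Ironridge, Briarlake
Last habitat: Dunmere with 41 animals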